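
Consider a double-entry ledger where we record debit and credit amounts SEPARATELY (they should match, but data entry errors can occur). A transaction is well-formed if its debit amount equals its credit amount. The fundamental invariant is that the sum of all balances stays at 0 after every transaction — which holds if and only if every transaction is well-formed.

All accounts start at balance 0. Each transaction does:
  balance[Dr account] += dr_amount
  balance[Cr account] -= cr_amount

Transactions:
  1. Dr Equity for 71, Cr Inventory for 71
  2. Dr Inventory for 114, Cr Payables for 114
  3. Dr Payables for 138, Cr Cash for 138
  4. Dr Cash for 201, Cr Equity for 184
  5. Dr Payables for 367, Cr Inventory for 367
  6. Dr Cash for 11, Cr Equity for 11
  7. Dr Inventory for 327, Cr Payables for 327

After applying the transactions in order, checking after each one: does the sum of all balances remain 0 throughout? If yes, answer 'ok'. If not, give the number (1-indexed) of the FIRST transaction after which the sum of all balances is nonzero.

After txn 1: dr=71 cr=71 sum_balances=0
After txn 2: dr=114 cr=114 sum_balances=0
After txn 3: dr=138 cr=138 sum_balances=0
After txn 4: dr=201 cr=184 sum_balances=17
After txn 5: dr=367 cr=367 sum_balances=17
After txn 6: dr=11 cr=11 sum_balances=17
After txn 7: dr=327 cr=327 sum_balances=17

Answer: 4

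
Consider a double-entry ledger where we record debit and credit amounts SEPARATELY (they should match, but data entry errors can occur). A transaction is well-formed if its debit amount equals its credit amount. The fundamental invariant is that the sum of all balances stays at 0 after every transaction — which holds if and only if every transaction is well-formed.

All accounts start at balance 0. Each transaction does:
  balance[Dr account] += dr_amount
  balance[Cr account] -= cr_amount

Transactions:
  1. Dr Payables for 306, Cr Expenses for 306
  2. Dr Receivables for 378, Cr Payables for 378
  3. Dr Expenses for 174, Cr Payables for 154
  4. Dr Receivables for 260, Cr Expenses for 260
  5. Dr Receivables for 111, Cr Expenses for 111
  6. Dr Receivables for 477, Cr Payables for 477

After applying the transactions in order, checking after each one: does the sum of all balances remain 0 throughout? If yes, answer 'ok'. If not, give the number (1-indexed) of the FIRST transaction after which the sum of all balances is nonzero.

Answer: 3

Derivation:
After txn 1: dr=306 cr=306 sum_balances=0
After txn 2: dr=378 cr=378 sum_balances=0
After txn 3: dr=174 cr=154 sum_balances=20
After txn 4: dr=260 cr=260 sum_balances=20
After txn 5: dr=111 cr=111 sum_balances=20
After txn 6: dr=477 cr=477 sum_balances=20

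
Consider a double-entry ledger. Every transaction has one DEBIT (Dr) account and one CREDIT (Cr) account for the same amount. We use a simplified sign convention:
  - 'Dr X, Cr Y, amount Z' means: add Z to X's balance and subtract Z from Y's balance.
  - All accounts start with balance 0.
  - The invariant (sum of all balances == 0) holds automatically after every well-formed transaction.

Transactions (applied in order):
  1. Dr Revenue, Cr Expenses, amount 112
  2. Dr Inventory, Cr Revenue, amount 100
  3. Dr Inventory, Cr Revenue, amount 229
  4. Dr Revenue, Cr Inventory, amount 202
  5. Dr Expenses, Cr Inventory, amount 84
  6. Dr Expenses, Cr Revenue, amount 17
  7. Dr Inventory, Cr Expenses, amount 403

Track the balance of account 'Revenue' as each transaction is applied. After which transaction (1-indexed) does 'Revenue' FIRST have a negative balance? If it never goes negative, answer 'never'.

After txn 1: Revenue=112
After txn 2: Revenue=12
After txn 3: Revenue=-217

Answer: 3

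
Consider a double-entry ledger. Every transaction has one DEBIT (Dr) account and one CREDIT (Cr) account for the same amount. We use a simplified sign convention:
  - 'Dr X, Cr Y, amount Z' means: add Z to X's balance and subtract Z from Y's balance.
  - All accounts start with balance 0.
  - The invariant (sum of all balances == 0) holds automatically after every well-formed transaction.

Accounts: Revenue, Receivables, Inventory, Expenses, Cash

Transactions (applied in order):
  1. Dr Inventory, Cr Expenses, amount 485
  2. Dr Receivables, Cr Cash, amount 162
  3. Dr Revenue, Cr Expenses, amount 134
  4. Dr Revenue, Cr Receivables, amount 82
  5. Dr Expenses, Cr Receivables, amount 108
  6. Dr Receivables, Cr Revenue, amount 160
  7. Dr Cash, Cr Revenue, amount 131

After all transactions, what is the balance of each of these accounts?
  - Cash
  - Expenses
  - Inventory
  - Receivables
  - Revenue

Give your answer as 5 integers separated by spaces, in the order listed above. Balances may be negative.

After txn 1 (Dr Inventory, Cr Expenses, amount 485): Expenses=-485 Inventory=485
After txn 2 (Dr Receivables, Cr Cash, amount 162): Cash=-162 Expenses=-485 Inventory=485 Receivables=162
After txn 3 (Dr Revenue, Cr Expenses, amount 134): Cash=-162 Expenses=-619 Inventory=485 Receivables=162 Revenue=134
After txn 4 (Dr Revenue, Cr Receivables, amount 82): Cash=-162 Expenses=-619 Inventory=485 Receivables=80 Revenue=216
After txn 5 (Dr Expenses, Cr Receivables, amount 108): Cash=-162 Expenses=-511 Inventory=485 Receivables=-28 Revenue=216
After txn 6 (Dr Receivables, Cr Revenue, amount 160): Cash=-162 Expenses=-511 Inventory=485 Receivables=132 Revenue=56
After txn 7 (Dr Cash, Cr Revenue, amount 131): Cash=-31 Expenses=-511 Inventory=485 Receivables=132 Revenue=-75

Answer: -31 -511 485 132 -75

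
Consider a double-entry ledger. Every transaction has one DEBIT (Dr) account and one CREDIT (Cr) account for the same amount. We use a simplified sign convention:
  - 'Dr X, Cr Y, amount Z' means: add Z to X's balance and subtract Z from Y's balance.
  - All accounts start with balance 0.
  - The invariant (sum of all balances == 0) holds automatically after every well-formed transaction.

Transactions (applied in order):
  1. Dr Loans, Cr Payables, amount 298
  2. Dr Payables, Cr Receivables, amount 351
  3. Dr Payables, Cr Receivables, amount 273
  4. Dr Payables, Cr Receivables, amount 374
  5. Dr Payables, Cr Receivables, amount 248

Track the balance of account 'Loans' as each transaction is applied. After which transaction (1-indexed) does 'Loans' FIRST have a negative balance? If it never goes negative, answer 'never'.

After txn 1: Loans=298
After txn 2: Loans=298
After txn 3: Loans=298
After txn 4: Loans=298
After txn 5: Loans=298

Answer: never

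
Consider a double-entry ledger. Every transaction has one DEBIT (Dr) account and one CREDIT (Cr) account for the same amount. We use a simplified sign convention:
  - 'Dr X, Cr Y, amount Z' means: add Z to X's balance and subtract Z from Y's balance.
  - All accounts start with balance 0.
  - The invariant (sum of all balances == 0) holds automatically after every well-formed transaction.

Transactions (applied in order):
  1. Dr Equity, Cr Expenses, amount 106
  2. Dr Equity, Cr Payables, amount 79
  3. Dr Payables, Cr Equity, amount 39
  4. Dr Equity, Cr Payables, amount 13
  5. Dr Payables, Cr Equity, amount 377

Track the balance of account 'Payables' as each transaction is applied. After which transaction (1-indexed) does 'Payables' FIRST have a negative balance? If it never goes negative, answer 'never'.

After txn 1: Payables=0
After txn 2: Payables=-79

Answer: 2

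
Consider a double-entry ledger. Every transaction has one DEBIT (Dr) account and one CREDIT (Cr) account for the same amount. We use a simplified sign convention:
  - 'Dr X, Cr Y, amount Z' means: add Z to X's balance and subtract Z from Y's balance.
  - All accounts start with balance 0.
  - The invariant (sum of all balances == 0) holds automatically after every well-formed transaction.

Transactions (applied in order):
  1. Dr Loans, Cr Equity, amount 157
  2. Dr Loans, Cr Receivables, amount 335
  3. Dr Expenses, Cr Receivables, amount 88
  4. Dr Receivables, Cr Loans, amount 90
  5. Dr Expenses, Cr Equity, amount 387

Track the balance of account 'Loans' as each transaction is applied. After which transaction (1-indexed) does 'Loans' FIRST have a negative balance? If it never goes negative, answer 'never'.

Answer: never

Derivation:
After txn 1: Loans=157
After txn 2: Loans=492
After txn 3: Loans=492
After txn 4: Loans=402
After txn 5: Loans=402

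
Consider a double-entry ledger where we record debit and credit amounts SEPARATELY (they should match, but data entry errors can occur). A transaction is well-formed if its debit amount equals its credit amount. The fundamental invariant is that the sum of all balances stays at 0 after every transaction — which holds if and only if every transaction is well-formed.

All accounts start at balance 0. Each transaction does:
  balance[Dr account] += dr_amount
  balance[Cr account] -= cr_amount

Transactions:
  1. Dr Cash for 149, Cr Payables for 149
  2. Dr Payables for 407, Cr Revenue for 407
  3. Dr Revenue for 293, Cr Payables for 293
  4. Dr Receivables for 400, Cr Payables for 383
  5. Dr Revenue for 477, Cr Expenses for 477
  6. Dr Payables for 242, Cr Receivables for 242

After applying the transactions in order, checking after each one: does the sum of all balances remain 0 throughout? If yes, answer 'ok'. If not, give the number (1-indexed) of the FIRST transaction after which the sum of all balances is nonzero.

Answer: 4

Derivation:
After txn 1: dr=149 cr=149 sum_balances=0
After txn 2: dr=407 cr=407 sum_balances=0
After txn 3: dr=293 cr=293 sum_balances=0
After txn 4: dr=400 cr=383 sum_balances=17
After txn 5: dr=477 cr=477 sum_balances=17
After txn 6: dr=242 cr=242 sum_balances=17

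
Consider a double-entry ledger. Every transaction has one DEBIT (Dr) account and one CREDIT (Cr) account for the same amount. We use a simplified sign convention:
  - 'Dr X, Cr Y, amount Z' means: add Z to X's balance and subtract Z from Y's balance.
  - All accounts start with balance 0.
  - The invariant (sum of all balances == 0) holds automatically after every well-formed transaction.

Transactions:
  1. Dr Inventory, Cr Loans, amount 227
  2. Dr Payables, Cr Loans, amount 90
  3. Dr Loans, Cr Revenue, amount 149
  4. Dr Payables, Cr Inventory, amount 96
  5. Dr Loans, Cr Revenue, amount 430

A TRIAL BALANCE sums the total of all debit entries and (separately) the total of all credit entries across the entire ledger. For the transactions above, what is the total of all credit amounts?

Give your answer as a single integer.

Txn 1: credit+=227
Txn 2: credit+=90
Txn 3: credit+=149
Txn 4: credit+=96
Txn 5: credit+=430
Total credits = 992

Answer: 992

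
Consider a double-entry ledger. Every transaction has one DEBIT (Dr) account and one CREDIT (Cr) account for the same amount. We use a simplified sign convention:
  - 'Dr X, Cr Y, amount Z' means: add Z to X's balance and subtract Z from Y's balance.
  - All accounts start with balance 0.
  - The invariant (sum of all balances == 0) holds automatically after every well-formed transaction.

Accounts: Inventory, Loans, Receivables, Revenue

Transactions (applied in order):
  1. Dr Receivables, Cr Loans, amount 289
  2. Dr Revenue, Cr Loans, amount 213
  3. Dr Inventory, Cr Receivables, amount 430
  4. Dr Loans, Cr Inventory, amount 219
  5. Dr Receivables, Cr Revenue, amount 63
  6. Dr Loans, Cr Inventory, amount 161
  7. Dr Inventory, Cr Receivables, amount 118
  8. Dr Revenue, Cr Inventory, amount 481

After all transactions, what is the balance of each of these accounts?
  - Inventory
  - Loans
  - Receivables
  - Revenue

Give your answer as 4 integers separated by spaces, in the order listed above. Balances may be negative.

Answer: -313 -122 -196 631

Derivation:
After txn 1 (Dr Receivables, Cr Loans, amount 289): Loans=-289 Receivables=289
After txn 2 (Dr Revenue, Cr Loans, amount 213): Loans=-502 Receivables=289 Revenue=213
After txn 3 (Dr Inventory, Cr Receivables, amount 430): Inventory=430 Loans=-502 Receivables=-141 Revenue=213
After txn 4 (Dr Loans, Cr Inventory, amount 219): Inventory=211 Loans=-283 Receivables=-141 Revenue=213
After txn 5 (Dr Receivables, Cr Revenue, amount 63): Inventory=211 Loans=-283 Receivables=-78 Revenue=150
After txn 6 (Dr Loans, Cr Inventory, amount 161): Inventory=50 Loans=-122 Receivables=-78 Revenue=150
After txn 7 (Dr Inventory, Cr Receivables, amount 118): Inventory=168 Loans=-122 Receivables=-196 Revenue=150
After txn 8 (Dr Revenue, Cr Inventory, amount 481): Inventory=-313 Loans=-122 Receivables=-196 Revenue=631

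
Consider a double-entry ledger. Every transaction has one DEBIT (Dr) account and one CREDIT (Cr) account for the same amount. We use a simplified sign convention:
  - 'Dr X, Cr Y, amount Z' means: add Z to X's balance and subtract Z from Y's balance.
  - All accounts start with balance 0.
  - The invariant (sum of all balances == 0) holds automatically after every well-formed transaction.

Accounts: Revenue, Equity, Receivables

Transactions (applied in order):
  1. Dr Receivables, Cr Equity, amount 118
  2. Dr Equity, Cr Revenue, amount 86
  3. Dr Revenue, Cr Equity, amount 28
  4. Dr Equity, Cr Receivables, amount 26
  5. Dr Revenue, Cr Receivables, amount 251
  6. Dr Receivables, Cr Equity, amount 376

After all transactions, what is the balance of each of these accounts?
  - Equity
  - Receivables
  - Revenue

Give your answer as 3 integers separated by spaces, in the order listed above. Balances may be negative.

Answer: -410 217 193

Derivation:
After txn 1 (Dr Receivables, Cr Equity, amount 118): Equity=-118 Receivables=118
After txn 2 (Dr Equity, Cr Revenue, amount 86): Equity=-32 Receivables=118 Revenue=-86
After txn 3 (Dr Revenue, Cr Equity, amount 28): Equity=-60 Receivables=118 Revenue=-58
After txn 4 (Dr Equity, Cr Receivables, amount 26): Equity=-34 Receivables=92 Revenue=-58
After txn 5 (Dr Revenue, Cr Receivables, amount 251): Equity=-34 Receivables=-159 Revenue=193
After txn 6 (Dr Receivables, Cr Equity, amount 376): Equity=-410 Receivables=217 Revenue=193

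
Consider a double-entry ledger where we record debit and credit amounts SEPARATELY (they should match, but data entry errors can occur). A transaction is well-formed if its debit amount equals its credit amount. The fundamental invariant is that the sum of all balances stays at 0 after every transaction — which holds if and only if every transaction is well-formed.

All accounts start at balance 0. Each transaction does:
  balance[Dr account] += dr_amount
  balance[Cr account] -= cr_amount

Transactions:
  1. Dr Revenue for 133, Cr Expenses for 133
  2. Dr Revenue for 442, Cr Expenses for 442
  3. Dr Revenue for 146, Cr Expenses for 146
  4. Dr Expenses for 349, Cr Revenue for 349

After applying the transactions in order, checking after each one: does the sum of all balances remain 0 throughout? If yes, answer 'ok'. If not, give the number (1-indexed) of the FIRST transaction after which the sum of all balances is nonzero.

Answer: ok

Derivation:
After txn 1: dr=133 cr=133 sum_balances=0
After txn 2: dr=442 cr=442 sum_balances=0
After txn 3: dr=146 cr=146 sum_balances=0
After txn 4: dr=349 cr=349 sum_balances=0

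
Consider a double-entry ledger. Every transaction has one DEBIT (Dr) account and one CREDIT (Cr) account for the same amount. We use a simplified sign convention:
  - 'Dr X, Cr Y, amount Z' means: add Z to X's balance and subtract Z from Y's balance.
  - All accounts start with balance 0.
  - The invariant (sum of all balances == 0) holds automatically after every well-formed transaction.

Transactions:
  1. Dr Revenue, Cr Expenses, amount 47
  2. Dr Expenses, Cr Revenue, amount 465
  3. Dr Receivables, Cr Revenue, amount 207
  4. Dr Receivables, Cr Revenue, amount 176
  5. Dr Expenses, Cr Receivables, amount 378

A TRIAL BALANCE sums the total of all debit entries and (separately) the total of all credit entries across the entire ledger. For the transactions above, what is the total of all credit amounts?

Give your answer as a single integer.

Txn 1: credit+=47
Txn 2: credit+=465
Txn 3: credit+=207
Txn 4: credit+=176
Txn 5: credit+=378
Total credits = 1273

Answer: 1273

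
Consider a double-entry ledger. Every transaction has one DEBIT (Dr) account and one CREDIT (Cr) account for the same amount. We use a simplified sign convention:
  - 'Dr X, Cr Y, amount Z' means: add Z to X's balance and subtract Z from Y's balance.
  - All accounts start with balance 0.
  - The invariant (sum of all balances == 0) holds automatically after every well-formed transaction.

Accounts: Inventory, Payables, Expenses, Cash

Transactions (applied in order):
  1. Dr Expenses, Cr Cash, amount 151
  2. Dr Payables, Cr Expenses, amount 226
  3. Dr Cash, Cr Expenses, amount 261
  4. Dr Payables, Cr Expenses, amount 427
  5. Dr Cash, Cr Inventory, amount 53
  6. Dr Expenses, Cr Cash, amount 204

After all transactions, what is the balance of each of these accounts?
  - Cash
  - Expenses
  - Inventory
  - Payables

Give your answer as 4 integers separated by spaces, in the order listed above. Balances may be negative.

After txn 1 (Dr Expenses, Cr Cash, amount 151): Cash=-151 Expenses=151
After txn 2 (Dr Payables, Cr Expenses, amount 226): Cash=-151 Expenses=-75 Payables=226
After txn 3 (Dr Cash, Cr Expenses, amount 261): Cash=110 Expenses=-336 Payables=226
After txn 4 (Dr Payables, Cr Expenses, amount 427): Cash=110 Expenses=-763 Payables=653
After txn 5 (Dr Cash, Cr Inventory, amount 53): Cash=163 Expenses=-763 Inventory=-53 Payables=653
After txn 6 (Dr Expenses, Cr Cash, amount 204): Cash=-41 Expenses=-559 Inventory=-53 Payables=653

Answer: -41 -559 -53 653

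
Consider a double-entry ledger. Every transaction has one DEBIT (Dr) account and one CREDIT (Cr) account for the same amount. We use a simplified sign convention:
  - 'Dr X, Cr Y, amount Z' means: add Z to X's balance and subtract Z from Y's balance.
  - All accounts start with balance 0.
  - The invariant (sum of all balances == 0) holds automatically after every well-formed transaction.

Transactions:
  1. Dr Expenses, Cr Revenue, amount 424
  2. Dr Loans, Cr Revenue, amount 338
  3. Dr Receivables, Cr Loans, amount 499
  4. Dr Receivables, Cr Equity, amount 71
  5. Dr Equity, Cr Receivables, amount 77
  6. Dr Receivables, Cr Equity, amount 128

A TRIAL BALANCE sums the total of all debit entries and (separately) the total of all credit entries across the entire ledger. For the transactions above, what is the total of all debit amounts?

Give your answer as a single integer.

Txn 1: debit+=424
Txn 2: debit+=338
Txn 3: debit+=499
Txn 4: debit+=71
Txn 5: debit+=77
Txn 6: debit+=128
Total debits = 1537

Answer: 1537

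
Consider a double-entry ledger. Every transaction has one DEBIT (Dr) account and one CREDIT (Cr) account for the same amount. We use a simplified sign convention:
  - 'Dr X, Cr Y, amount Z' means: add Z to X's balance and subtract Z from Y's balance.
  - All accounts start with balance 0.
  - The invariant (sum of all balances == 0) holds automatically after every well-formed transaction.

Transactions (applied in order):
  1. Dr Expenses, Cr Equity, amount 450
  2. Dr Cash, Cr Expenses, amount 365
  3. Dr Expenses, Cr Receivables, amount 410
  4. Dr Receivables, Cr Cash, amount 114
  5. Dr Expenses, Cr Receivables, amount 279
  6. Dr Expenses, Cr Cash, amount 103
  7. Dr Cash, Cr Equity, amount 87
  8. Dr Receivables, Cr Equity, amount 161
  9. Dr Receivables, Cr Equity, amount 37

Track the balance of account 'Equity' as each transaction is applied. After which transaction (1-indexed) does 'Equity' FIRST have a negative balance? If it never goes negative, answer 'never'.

After txn 1: Equity=-450

Answer: 1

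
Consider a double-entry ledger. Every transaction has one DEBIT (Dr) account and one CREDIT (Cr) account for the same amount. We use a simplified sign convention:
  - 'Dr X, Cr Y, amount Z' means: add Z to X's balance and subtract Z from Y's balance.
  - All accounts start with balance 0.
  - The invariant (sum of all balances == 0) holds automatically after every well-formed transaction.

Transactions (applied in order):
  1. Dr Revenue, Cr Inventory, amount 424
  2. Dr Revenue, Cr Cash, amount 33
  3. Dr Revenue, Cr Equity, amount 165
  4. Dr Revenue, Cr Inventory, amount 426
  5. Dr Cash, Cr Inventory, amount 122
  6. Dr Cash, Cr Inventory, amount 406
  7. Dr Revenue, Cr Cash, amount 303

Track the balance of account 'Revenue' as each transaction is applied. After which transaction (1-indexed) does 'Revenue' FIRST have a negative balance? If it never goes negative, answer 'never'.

After txn 1: Revenue=424
After txn 2: Revenue=457
After txn 3: Revenue=622
After txn 4: Revenue=1048
After txn 5: Revenue=1048
After txn 6: Revenue=1048
After txn 7: Revenue=1351

Answer: never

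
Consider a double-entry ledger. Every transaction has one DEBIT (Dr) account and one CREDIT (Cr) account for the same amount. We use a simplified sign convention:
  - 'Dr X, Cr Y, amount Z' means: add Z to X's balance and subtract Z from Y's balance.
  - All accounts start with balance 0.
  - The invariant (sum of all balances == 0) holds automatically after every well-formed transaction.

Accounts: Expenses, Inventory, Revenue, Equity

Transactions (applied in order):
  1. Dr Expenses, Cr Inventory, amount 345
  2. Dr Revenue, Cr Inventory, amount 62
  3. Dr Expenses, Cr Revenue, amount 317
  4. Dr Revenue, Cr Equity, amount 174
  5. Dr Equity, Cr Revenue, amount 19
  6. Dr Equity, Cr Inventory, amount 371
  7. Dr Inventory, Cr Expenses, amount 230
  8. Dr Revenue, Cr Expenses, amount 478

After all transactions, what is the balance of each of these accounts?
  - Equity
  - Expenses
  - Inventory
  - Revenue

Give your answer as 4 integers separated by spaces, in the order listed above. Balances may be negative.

After txn 1 (Dr Expenses, Cr Inventory, amount 345): Expenses=345 Inventory=-345
After txn 2 (Dr Revenue, Cr Inventory, amount 62): Expenses=345 Inventory=-407 Revenue=62
After txn 3 (Dr Expenses, Cr Revenue, amount 317): Expenses=662 Inventory=-407 Revenue=-255
After txn 4 (Dr Revenue, Cr Equity, amount 174): Equity=-174 Expenses=662 Inventory=-407 Revenue=-81
After txn 5 (Dr Equity, Cr Revenue, amount 19): Equity=-155 Expenses=662 Inventory=-407 Revenue=-100
After txn 6 (Dr Equity, Cr Inventory, amount 371): Equity=216 Expenses=662 Inventory=-778 Revenue=-100
After txn 7 (Dr Inventory, Cr Expenses, amount 230): Equity=216 Expenses=432 Inventory=-548 Revenue=-100
After txn 8 (Dr Revenue, Cr Expenses, amount 478): Equity=216 Expenses=-46 Inventory=-548 Revenue=378

Answer: 216 -46 -548 378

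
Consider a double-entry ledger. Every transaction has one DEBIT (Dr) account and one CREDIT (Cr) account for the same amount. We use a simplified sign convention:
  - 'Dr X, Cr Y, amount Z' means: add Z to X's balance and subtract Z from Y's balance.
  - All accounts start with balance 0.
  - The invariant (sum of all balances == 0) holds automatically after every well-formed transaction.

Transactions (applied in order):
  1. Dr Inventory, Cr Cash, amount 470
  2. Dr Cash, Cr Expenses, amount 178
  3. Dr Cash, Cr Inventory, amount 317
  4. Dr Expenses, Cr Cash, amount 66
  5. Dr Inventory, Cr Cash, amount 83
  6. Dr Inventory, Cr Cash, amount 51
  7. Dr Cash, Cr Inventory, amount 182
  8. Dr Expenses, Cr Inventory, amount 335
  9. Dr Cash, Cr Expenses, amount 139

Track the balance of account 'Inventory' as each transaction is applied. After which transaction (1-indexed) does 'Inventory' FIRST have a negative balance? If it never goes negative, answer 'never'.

After txn 1: Inventory=470
After txn 2: Inventory=470
After txn 3: Inventory=153
After txn 4: Inventory=153
After txn 5: Inventory=236
After txn 6: Inventory=287
After txn 7: Inventory=105
After txn 8: Inventory=-230

Answer: 8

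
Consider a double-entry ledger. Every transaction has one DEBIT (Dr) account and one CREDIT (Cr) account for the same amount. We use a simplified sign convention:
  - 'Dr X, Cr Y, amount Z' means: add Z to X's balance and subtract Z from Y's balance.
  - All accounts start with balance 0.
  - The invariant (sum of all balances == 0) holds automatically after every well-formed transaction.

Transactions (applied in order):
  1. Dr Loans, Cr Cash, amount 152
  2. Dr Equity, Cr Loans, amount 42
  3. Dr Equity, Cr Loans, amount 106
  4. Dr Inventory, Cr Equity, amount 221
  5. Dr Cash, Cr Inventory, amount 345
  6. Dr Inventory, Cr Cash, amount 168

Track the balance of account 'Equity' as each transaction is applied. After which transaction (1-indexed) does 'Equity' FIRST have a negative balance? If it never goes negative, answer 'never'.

Answer: 4

Derivation:
After txn 1: Equity=0
After txn 2: Equity=42
After txn 3: Equity=148
After txn 4: Equity=-73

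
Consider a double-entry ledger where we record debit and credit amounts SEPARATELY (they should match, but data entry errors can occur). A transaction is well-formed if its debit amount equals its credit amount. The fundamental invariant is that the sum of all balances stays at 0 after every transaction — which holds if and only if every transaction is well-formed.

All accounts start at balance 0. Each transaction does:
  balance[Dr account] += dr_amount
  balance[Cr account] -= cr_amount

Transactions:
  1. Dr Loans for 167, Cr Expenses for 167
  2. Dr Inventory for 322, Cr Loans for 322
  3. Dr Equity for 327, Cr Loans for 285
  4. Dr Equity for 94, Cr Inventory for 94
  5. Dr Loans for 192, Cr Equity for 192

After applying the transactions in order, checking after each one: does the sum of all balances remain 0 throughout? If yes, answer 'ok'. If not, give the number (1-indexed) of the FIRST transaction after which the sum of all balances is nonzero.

After txn 1: dr=167 cr=167 sum_balances=0
After txn 2: dr=322 cr=322 sum_balances=0
After txn 3: dr=327 cr=285 sum_balances=42
After txn 4: dr=94 cr=94 sum_balances=42
After txn 5: dr=192 cr=192 sum_balances=42

Answer: 3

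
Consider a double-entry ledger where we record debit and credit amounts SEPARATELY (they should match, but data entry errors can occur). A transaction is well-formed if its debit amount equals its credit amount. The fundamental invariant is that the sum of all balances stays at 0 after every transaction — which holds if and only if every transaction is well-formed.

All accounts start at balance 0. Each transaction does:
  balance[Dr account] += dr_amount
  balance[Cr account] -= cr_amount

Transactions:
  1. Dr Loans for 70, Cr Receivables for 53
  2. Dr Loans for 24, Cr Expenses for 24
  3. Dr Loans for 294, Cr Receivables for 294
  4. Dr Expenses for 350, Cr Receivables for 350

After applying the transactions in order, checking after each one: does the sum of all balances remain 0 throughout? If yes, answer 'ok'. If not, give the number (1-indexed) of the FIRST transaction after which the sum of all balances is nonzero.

Answer: 1

Derivation:
After txn 1: dr=70 cr=53 sum_balances=17
After txn 2: dr=24 cr=24 sum_balances=17
After txn 3: dr=294 cr=294 sum_balances=17
After txn 4: dr=350 cr=350 sum_balances=17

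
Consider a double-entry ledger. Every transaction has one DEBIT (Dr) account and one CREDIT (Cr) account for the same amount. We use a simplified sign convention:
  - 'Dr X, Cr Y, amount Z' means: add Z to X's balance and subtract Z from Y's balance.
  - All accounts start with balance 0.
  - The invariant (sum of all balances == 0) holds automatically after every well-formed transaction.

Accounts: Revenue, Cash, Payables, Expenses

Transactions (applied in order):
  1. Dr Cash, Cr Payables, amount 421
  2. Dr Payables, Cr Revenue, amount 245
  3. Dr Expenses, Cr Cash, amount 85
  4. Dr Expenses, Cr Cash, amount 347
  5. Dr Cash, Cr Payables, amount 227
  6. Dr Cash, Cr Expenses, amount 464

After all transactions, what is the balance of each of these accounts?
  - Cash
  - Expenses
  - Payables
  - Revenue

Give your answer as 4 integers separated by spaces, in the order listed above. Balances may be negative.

After txn 1 (Dr Cash, Cr Payables, amount 421): Cash=421 Payables=-421
After txn 2 (Dr Payables, Cr Revenue, amount 245): Cash=421 Payables=-176 Revenue=-245
After txn 3 (Dr Expenses, Cr Cash, amount 85): Cash=336 Expenses=85 Payables=-176 Revenue=-245
After txn 4 (Dr Expenses, Cr Cash, amount 347): Cash=-11 Expenses=432 Payables=-176 Revenue=-245
After txn 5 (Dr Cash, Cr Payables, amount 227): Cash=216 Expenses=432 Payables=-403 Revenue=-245
After txn 6 (Dr Cash, Cr Expenses, amount 464): Cash=680 Expenses=-32 Payables=-403 Revenue=-245

Answer: 680 -32 -403 -245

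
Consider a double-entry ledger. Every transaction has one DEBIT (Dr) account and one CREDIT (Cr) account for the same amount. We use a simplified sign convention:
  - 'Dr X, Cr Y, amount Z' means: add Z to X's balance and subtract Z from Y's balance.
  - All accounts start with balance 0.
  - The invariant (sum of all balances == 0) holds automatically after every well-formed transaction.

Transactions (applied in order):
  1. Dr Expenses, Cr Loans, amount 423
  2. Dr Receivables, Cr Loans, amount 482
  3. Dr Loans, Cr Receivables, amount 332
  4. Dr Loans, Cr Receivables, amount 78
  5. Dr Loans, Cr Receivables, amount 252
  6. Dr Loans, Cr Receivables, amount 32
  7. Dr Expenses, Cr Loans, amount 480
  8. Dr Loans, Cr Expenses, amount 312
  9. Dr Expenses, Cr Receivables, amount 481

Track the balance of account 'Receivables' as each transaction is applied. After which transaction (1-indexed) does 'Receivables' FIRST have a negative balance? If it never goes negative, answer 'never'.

Answer: 5

Derivation:
After txn 1: Receivables=0
After txn 2: Receivables=482
After txn 3: Receivables=150
After txn 4: Receivables=72
After txn 5: Receivables=-180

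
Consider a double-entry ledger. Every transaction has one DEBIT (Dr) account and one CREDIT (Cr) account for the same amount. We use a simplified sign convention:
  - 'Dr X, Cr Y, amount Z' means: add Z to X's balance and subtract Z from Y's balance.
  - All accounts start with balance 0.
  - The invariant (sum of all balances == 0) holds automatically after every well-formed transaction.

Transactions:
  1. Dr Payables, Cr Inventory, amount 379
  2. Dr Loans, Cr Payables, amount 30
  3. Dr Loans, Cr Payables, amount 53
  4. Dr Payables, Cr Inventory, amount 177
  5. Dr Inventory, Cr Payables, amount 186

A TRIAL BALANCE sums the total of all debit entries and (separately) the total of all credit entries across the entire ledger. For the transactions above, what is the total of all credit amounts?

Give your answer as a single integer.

Answer: 825

Derivation:
Txn 1: credit+=379
Txn 2: credit+=30
Txn 3: credit+=53
Txn 4: credit+=177
Txn 5: credit+=186
Total credits = 825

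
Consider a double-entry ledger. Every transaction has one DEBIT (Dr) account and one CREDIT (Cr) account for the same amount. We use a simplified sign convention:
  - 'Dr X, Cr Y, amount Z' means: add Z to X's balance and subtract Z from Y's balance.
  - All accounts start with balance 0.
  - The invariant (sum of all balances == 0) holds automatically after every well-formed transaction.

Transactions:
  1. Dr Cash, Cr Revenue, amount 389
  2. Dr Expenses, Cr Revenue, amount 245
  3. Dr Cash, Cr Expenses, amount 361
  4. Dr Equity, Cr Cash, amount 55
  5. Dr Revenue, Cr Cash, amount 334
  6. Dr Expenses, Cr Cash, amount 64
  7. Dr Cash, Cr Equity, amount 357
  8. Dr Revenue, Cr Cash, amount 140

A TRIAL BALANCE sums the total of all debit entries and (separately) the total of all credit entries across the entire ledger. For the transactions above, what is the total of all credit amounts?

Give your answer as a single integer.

Answer: 1945

Derivation:
Txn 1: credit+=389
Txn 2: credit+=245
Txn 3: credit+=361
Txn 4: credit+=55
Txn 5: credit+=334
Txn 6: credit+=64
Txn 7: credit+=357
Txn 8: credit+=140
Total credits = 1945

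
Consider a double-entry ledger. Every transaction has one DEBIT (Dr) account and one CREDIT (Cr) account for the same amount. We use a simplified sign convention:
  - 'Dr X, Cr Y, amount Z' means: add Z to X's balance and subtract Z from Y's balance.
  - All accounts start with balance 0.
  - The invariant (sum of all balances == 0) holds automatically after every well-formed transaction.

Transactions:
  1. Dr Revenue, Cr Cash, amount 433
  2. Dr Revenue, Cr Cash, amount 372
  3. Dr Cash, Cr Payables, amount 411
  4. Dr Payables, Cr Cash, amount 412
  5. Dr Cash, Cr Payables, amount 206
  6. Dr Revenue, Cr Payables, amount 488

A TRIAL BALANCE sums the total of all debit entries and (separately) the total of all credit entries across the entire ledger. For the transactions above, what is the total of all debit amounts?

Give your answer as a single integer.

Answer: 2322

Derivation:
Txn 1: debit+=433
Txn 2: debit+=372
Txn 3: debit+=411
Txn 4: debit+=412
Txn 5: debit+=206
Txn 6: debit+=488
Total debits = 2322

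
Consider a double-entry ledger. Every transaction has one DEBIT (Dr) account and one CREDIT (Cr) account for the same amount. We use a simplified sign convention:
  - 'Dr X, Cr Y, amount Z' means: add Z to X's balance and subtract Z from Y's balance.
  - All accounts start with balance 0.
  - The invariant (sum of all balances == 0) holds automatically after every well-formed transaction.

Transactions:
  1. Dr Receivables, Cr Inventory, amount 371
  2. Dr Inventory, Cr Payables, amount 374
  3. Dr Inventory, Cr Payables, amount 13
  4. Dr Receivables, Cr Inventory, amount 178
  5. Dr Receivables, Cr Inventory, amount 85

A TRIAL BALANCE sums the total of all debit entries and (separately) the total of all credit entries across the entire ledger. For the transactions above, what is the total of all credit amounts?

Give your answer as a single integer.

Answer: 1021

Derivation:
Txn 1: credit+=371
Txn 2: credit+=374
Txn 3: credit+=13
Txn 4: credit+=178
Txn 5: credit+=85
Total credits = 1021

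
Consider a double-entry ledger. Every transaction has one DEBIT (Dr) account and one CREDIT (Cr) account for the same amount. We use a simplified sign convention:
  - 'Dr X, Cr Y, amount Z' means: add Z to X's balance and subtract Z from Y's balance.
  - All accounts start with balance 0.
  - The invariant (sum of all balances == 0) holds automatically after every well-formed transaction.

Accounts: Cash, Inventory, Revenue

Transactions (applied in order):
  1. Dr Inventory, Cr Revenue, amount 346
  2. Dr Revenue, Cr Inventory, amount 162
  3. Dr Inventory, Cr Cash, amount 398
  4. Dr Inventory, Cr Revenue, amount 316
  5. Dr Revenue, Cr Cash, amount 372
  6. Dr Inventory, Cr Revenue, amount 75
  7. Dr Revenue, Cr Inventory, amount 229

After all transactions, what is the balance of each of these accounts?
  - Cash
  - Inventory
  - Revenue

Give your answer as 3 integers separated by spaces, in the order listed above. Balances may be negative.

After txn 1 (Dr Inventory, Cr Revenue, amount 346): Inventory=346 Revenue=-346
After txn 2 (Dr Revenue, Cr Inventory, amount 162): Inventory=184 Revenue=-184
After txn 3 (Dr Inventory, Cr Cash, amount 398): Cash=-398 Inventory=582 Revenue=-184
After txn 4 (Dr Inventory, Cr Revenue, amount 316): Cash=-398 Inventory=898 Revenue=-500
After txn 5 (Dr Revenue, Cr Cash, amount 372): Cash=-770 Inventory=898 Revenue=-128
After txn 6 (Dr Inventory, Cr Revenue, amount 75): Cash=-770 Inventory=973 Revenue=-203
After txn 7 (Dr Revenue, Cr Inventory, amount 229): Cash=-770 Inventory=744 Revenue=26

Answer: -770 744 26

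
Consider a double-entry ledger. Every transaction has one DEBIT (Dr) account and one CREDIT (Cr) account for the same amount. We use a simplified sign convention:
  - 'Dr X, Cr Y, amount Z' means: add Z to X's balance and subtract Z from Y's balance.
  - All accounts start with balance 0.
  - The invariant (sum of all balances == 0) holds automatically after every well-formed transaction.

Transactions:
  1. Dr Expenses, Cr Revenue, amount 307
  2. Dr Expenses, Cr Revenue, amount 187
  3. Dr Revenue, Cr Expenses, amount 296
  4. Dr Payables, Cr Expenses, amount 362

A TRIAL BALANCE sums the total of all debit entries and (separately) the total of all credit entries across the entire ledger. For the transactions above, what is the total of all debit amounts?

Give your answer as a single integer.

Answer: 1152

Derivation:
Txn 1: debit+=307
Txn 2: debit+=187
Txn 3: debit+=296
Txn 4: debit+=362
Total debits = 1152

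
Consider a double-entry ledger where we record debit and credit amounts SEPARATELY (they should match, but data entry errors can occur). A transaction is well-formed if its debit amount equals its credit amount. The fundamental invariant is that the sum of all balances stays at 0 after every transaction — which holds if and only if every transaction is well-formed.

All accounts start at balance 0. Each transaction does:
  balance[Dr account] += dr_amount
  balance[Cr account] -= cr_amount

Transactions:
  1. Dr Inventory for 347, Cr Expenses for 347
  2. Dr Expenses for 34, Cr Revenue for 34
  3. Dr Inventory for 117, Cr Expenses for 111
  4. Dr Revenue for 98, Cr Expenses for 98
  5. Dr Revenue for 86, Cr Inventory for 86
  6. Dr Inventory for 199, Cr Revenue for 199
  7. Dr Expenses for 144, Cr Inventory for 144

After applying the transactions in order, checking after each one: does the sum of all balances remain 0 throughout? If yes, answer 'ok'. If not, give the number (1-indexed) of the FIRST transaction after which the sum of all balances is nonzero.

After txn 1: dr=347 cr=347 sum_balances=0
After txn 2: dr=34 cr=34 sum_balances=0
After txn 3: dr=117 cr=111 sum_balances=6
After txn 4: dr=98 cr=98 sum_balances=6
After txn 5: dr=86 cr=86 sum_balances=6
After txn 6: dr=199 cr=199 sum_balances=6
After txn 7: dr=144 cr=144 sum_balances=6

Answer: 3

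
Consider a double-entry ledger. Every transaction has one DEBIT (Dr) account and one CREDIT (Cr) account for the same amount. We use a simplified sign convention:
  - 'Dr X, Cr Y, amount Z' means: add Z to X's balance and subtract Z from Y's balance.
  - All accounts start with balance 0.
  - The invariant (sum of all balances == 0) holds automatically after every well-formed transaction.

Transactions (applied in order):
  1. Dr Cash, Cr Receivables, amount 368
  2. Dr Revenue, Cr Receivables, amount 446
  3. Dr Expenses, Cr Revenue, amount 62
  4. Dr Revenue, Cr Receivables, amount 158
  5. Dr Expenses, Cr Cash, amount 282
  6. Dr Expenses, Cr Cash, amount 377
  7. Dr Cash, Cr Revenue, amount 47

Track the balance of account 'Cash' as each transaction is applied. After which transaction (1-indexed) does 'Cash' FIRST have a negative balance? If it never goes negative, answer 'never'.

Answer: 6

Derivation:
After txn 1: Cash=368
After txn 2: Cash=368
After txn 3: Cash=368
After txn 4: Cash=368
After txn 5: Cash=86
After txn 6: Cash=-291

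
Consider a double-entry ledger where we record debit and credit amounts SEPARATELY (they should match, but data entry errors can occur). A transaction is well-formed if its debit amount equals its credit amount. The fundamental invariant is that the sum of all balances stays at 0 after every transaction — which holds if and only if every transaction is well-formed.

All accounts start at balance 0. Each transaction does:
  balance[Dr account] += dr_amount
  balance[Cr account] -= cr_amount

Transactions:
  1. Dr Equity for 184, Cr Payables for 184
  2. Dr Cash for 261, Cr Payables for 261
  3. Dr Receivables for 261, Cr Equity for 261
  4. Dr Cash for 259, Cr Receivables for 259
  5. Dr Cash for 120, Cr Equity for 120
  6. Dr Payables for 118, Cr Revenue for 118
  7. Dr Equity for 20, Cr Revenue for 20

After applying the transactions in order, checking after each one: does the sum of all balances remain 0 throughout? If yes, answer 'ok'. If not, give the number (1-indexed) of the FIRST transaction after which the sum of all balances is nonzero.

Answer: ok

Derivation:
After txn 1: dr=184 cr=184 sum_balances=0
After txn 2: dr=261 cr=261 sum_balances=0
After txn 3: dr=261 cr=261 sum_balances=0
After txn 4: dr=259 cr=259 sum_balances=0
After txn 5: dr=120 cr=120 sum_balances=0
After txn 6: dr=118 cr=118 sum_balances=0
After txn 7: dr=20 cr=20 sum_balances=0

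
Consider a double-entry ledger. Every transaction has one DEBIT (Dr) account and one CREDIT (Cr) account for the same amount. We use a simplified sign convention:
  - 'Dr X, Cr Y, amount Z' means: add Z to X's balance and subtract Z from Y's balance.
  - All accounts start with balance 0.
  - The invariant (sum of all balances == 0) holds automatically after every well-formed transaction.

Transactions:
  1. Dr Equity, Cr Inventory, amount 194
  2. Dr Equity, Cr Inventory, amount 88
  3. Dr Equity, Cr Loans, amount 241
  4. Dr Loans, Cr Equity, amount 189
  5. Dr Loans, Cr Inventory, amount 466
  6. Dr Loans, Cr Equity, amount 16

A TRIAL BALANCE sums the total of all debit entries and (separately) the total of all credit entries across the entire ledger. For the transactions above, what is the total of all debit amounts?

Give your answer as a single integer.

Txn 1: debit+=194
Txn 2: debit+=88
Txn 3: debit+=241
Txn 4: debit+=189
Txn 5: debit+=466
Txn 6: debit+=16
Total debits = 1194

Answer: 1194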